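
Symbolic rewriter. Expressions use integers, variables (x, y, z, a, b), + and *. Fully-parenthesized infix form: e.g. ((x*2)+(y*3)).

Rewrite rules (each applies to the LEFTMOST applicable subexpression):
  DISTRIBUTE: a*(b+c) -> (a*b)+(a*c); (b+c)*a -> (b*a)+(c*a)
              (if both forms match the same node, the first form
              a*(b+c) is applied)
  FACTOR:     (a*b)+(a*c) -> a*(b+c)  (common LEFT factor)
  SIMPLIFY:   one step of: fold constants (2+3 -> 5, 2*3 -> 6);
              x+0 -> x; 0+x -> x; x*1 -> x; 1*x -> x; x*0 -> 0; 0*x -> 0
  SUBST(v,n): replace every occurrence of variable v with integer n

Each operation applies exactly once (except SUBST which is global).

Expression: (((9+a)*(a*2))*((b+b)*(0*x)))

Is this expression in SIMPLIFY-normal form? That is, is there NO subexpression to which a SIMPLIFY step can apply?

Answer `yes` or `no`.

Expression: (((9+a)*(a*2))*((b+b)*(0*x)))
Scanning for simplifiable subexpressions (pre-order)...
  at root: (((9+a)*(a*2))*((b+b)*(0*x))) (not simplifiable)
  at L: ((9+a)*(a*2)) (not simplifiable)
  at LL: (9+a) (not simplifiable)
  at LR: (a*2) (not simplifiable)
  at R: ((b+b)*(0*x)) (not simplifiable)
  at RL: (b+b) (not simplifiable)
  at RR: (0*x) (SIMPLIFIABLE)
Found simplifiable subexpr at path RR: (0*x)
One SIMPLIFY step would give: (((9+a)*(a*2))*((b+b)*0))
-> NOT in normal form.

Answer: no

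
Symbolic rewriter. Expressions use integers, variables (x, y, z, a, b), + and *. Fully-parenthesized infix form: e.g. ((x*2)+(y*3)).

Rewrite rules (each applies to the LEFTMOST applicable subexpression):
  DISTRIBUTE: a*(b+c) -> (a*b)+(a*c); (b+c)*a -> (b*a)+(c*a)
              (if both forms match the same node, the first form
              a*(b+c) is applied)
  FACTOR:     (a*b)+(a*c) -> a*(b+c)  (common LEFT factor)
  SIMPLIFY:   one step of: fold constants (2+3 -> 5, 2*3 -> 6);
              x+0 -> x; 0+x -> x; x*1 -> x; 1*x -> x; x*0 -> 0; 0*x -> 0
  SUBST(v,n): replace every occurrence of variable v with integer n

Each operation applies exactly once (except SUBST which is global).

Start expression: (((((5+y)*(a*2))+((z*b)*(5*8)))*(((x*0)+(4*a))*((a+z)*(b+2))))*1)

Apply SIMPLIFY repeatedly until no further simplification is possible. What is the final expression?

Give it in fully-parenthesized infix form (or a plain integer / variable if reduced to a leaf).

Start: (((((5+y)*(a*2))+((z*b)*(5*8)))*(((x*0)+(4*a))*((a+z)*(b+2))))*1)
Step 1: at root: (((((5+y)*(a*2))+((z*b)*(5*8)))*(((x*0)+(4*a))*((a+z)*(b+2))))*1) -> ((((5+y)*(a*2))+((z*b)*(5*8)))*(((x*0)+(4*a))*((a+z)*(b+2)))); overall: (((((5+y)*(a*2))+((z*b)*(5*8)))*(((x*0)+(4*a))*((a+z)*(b+2))))*1) -> ((((5+y)*(a*2))+((z*b)*(5*8)))*(((x*0)+(4*a))*((a+z)*(b+2))))
Step 2: at LRR: (5*8) -> 40; overall: ((((5+y)*(a*2))+((z*b)*(5*8)))*(((x*0)+(4*a))*((a+z)*(b+2)))) -> ((((5+y)*(a*2))+((z*b)*40))*(((x*0)+(4*a))*((a+z)*(b+2))))
Step 3: at RLL: (x*0) -> 0; overall: ((((5+y)*(a*2))+((z*b)*40))*(((x*0)+(4*a))*((a+z)*(b+2)))) -> ((((5+y)*(a*2))+((z*b)*40))*((0+(4*a))*((a+z)*(b+2))))
Step 4: at RL: (0+(4*a)) -> (4*a); overall: ((((5+y)*(a*2))+((z*b)*40))*((0+(4*a))*((a+z)*(b+2)))) -> ((((5+y)*(a*2))+((z*b)*40))*((4*a)*((a+z)*(b+2))))
Fixed point: ((((5+y)*(a*2))+((z*b)*40))*((4*a)*((a+z)*(b+2))))

Answer: ((((5+y)*(a*2))+((z*b)*40))*((4*a)*((a+z)*(b+2))))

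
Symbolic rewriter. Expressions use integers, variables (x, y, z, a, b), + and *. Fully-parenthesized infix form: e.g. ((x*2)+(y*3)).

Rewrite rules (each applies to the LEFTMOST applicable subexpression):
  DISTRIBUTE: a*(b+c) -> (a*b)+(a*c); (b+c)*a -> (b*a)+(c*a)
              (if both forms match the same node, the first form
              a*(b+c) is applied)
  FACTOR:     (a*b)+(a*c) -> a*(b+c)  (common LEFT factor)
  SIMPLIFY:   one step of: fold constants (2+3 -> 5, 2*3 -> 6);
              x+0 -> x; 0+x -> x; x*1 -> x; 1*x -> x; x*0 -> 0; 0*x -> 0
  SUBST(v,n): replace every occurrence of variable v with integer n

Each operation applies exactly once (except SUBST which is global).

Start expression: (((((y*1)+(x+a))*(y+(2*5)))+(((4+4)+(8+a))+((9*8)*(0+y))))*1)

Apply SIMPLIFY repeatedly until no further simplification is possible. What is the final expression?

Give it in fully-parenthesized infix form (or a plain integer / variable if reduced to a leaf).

Answer: (((y+(x+a))*(y+10))+((8+(8+a))+(72*y)))

Derivation:
Start: (((((y*1)+(x+a))*(y+(2*5)))+(((4+4)+(8+a))+((9*8)*(0+y))))*1)
Step 1: at root: (((((y*1)+(x+a))*(y+(2*5)))+(((4+4)+(8+a))+((9*8)*(0+y))))*1) -> ((((y*1)+(x+a))*(y+(2*5)))+(((4+4)+(8+a))+((9*8)*(0+y)))); overall: (((((y*1)+(x+a))*(y+(2*5)))+(((4+4)+(8+a))+((9*8)*(0+y))))*1) -> ((((y*1)+(x+a))*(y+(2*5)))+(((4+4)+(8+a))+((9*8)*(0+y))))
Step 2: at LLL: (y*1) -> y; overall: ((((y*1)+(x+a))*(y+(2*5)))+(((4+4)+(8+a))+((9*8)*(0+y)))) -> (((y+(x+a))*(y+(2*5)))+(((4+4)+(8+a))+((9*8)*(0+y))))
Step 3: at LRR: (2*5) -> 10; overall: (((y+(x+a))*(y+(2*5)))+(((4+4)+(8+a))+((9*8)*(0+y)))) -> (((y+(x+a))*(y+10))+(((4+4)+(8+a))+((9*8)*(0+y))))
Step 4: at RLL: (4+4) -> 8; overall: (((y+(x+a))*(y+10))+(((4+4)+(8+a))+((9*8)*(0+y)))) -> (((y+(x+a))*(y+10))+((8+(8+a))+((9*8)*(0+y))))
Step 5: at RRL: (9*8) -> 72; overall: (((y+(x+a))*(y+10))+((8+(8+a))+((9*8)*(0+y)))) -> (((y+(x+a))*(y+10))+((8+(8+a))+(72*(0+y))))
Step 6: at RRR: (0+y) -> y; overall: (((y+(x+a))*(y+10))+((8+(8+a))+(72*(0+y)))) -> (((y+(x+a))*(y+10))+((8+(8+a))+(72*y)))
Fixed point: (((y+(x+a))*(y+10))+((8+(8+a))+(72*y)))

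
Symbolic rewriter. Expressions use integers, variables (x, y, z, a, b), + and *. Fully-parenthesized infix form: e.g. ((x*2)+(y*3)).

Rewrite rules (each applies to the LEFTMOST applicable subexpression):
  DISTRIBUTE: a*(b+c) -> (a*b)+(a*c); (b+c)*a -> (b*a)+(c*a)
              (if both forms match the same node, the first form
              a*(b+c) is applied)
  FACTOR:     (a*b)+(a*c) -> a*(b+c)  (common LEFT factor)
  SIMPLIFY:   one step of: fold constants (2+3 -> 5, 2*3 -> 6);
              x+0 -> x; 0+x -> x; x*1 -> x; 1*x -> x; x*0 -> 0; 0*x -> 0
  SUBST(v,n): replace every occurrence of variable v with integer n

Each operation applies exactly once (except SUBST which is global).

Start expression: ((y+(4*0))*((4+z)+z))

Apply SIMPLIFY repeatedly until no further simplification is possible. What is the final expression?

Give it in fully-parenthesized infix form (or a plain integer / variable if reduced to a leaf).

Answer: (y*((4+z)+z))

Derivation:
Start: ((y+(4*0))*((4+z)+z))
Step 1: at LR: (4*0) -> 0; overall: ((y+(4*0))*((4+z)+z)) -> ((y+0)*((4+z)+z))
Step 2: at L: (y+0) -> y; overall: ((y+0)*((4+z)+z)) -> (y*((4+z)+z))
Fixed point: (y*((4+z)+z))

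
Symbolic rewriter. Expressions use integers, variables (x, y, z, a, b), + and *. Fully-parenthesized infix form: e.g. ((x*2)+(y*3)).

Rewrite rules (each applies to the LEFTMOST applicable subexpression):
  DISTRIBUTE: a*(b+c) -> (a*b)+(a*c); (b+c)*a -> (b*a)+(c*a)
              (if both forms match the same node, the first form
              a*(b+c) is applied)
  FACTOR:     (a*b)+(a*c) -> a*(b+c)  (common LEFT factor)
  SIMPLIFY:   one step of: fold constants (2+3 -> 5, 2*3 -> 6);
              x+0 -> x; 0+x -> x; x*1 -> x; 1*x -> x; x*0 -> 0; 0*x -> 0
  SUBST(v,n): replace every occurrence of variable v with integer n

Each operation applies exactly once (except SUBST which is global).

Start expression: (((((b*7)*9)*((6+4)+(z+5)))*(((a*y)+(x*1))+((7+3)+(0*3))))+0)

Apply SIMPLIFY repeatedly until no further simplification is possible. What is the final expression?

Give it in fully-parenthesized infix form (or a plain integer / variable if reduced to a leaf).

Answer: ((((b*7)*9)*(10+(z+5)))*(((a*y)+x)+10))

Derivation:
Start: (((((b*7)*9)*((6+4)+(z+5)))*(((a*y)+(x*1))+((7+3)+(0*3))))+0)
Step 1: at root: (((((b*7)*9)*((6+4)+(z+5)))*(((a*y)+(x*1))+((7+3)+(0*3))))+0) -> ((((b*7)*9)*((6+4)+(z+5)))*(((a*y)+(x*1))+((7+3)+(0*3)))); overall: (((((b*7)*9)*((6+4)+(z+5)))*(((a*y)+(x*1))+((7+3)+(0*3))))+0) -> ((((b*7)*9)*((6+4)+(z+5)))*(((a*y)+(x*1))+((7+3)+(0*3))))
Step 2: at LRL: (6+4) -> 10; overall: ((((b*7)*9)*((6+4)+(z+5)))*(((a*y)+(x*1))+((7+3)+(0*3)))) -> ((((b*7)*9)*(10+(z+5)))*(((a*y)+(x*1))+((7+3)+(0*3))))
Step 3: at RLR: (x*1) -> x; overall: ((((b*7)*9)*(10+(z+5)))*(((a*y)+(x*1))+((7+3)+(0*3)))) -> ((((b*7)*9)*(10+(z+5)))*(((a*y)+x)+((7+3)+(0*3))))
Step 4: at RRL: (7+3) -> 10; overall: ((((b*7)*9)*(10+(z+5)))*(((a*y)+x)+((7+3)+(0*3)))) -> ((((b*7)*9)*(10+(z+5)))*(((a*y)+x)+(10+(0*3))))
Step 5: at RRR: (0*3) -> 0; overall: ((((b*7)*9)*(10+(z+5)))*(((a*y)+x)+(10+(0*3)))) -> ((((b*7)*9)*(10+(z+5)))*(((a*y)+x)+(10+0)))
Step 6: at RR: (10+0) -> 10; overall: ((((b*7)*9)*(10+(z+5)))*(((a*y)+x)+(10+0))) -> ((((b*7)*9)*(10+(z+5)))*(((a*y)+x)+10))
Fixed point: ((((b*7)*9)*(10+(z+5)))*(((a*y)+x)+10))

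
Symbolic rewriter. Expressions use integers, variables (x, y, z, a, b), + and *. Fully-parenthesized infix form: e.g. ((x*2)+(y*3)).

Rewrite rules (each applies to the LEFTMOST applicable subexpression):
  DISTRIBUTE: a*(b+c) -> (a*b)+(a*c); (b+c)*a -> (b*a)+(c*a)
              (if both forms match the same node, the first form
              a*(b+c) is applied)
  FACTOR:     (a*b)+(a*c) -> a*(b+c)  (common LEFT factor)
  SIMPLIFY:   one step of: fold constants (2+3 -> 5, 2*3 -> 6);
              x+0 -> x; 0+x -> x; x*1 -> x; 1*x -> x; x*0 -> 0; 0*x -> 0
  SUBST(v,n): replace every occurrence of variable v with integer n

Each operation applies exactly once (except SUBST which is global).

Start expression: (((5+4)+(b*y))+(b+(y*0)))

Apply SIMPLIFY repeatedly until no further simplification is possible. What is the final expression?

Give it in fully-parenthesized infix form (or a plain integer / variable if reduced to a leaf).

Start: (((5+4)+(b*y))+(b+(y*0)))
Step 1: at LL: (5+4) -> 9; overall: (((5+4)+(b*y))+(b+(y*0))) -> ((9+(b*y))+(b+(y*0)))
Step 2: at RR: (y*0) -> 0; overall: ((9+(b*y))+(b+(y*0))) -> ((9+(b*y))+(b+0))
Step 3: at R: (b+0) -> b; overall: ((9+(b*y))+(b+0)) -> ((9+(b*y))+b)
Fixed point: ((9+(b*y))+b)

Answer: ((9+(b*y))+b)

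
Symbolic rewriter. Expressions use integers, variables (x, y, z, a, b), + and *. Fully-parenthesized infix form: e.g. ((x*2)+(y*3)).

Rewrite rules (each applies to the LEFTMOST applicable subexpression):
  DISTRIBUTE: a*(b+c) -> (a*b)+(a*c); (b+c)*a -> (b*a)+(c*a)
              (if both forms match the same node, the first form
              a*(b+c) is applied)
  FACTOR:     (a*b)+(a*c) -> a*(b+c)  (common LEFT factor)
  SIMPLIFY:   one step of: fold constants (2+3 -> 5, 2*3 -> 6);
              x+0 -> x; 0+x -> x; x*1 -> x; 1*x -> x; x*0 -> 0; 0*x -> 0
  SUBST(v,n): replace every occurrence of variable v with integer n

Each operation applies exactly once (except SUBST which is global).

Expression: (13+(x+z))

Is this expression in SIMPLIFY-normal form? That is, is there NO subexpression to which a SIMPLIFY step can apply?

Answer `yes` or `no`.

Answer: yes

Derivation:
Expression: (13+(x+z))
Scanning for simplifiable subexpressions (pre-order)...
  at root: (13+(x+z)) (not simplifiable)
  at R: (x+z) (not simplifiable)
Result: no simplifiable subexpression found -> normal form.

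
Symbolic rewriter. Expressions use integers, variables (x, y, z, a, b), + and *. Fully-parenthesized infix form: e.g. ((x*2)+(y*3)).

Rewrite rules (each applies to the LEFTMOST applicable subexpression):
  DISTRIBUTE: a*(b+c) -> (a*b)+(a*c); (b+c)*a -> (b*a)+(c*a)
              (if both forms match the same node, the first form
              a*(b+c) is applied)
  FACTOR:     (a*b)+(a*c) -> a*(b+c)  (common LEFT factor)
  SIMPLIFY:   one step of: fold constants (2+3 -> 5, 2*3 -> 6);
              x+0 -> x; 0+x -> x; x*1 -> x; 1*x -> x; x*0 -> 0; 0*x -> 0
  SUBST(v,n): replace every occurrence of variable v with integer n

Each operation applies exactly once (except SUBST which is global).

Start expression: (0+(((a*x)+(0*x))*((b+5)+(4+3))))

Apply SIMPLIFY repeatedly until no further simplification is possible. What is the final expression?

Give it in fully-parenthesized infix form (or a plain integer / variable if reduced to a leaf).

Answer: ((a*x)*((b+5)+7))

Derivation:
Start: (0+(((a*x)+(0*x))*((b+5)+(4+3))))
Step 1: at root: (0+(((a*x)+(0*x))*((b+5)+(4+3)))) -> (((a*x)+(0*x))*((b+5)+(4+3))); overall: (0+(((a*x)+(0*x))*((b+5)+(4+3)))) -> (((a*x)+(0*x))*((b+5)+(4+3)))
Step 2: at LR: (0*x) -> 0; overall: (((a*x)+(0*x))*((b+5)+(4+3))) -> (((a*x)+0)*((b+5)+(4+3)))
Step 3: at L: ((a*x)+0) -> (a*x); overall: (((a*x)+0)*((b+5)+(4+3))) -> ((a*x)*((b+5)+(4+3)))
Step 4: at RR: (4+3) -> 7; overall: ((a*x)*((b+5)+(4+3))) -> ((a*x)*((b+5)+7))
Fixed point: ((a*x)*((b+5)+7))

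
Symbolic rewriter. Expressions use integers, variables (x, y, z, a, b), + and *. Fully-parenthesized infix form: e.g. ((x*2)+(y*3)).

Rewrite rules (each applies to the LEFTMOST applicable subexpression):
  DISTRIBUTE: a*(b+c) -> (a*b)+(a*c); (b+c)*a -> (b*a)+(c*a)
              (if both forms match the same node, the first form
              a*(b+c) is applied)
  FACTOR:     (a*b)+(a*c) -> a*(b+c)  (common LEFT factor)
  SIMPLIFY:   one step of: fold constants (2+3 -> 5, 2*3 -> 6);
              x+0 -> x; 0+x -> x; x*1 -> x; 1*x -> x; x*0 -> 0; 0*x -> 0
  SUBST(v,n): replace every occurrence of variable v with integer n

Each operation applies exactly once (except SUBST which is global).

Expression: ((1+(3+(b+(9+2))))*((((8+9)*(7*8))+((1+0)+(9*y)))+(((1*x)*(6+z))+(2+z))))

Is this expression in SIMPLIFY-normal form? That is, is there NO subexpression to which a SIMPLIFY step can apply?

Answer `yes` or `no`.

Answer: no

Derivation:
Expression: ((1+(3+(b+(9+2))))*((((8+9)*(7*8))+((1+0)+(9*y)))+(((1*x)*(6+z))+(2+z))))
Scanning for simplifiable subexpressions (pre-order)...
  at root: ((1+(3+(b+(9+2))))*((((8+9)*(7*8))+((1+0)+(9*y)))+(((1*x)*(6+z))+(2+z)))) (not simplifiable)
  at L: (1+(3+(b+(9+2)))) (not simplifiable)
  at LR: (3+(b+(9+2))) (not simplifiable)
  at LRR: (b+(9+2)) (not simplifiable)
  at LRRR: (9+2) (SIMPLIFIABLE)
  at R: ((((8+9)*(7*8))+((1+0)+(9*y)))+(((1*x)*(6+z))+(2+z))) (not simplifiable)
  at RL: (((8+9)*(7*8))+((1+0)+(9*y))) (not simplifiable)
  at RLL: ((8+9)*(7*8)) (not simplifiable)
  at RLLL: (8+9) (SIMPLIFIABLE)
  at RLLR: (7*8) (SIMPLIFIABLE)
  at RLR: ((1+0)+(9*y)) (not simplifiable)
  at RLRL: (1+0) (SIMPLIFIABLE)
  at RLRR: (9*y) (not simplifiable)
  at RR: (((1*x)*(6+z))+(2+z)) (not simplifiable)
  at RRL: ((1*x)*(6+z)) (not simplifiable)
  at RRLL: (1*x) (SIMPLIFIABLE)
  at RRLR: (6+z) (not simplifiable)
  at RRR: (2+z) (not simplifiable)
Found simplifiable subexpr at path LRRR: (9+2)
One SIMPLIFY step would give: ((1+(3+(b+11)))*((((8+9)*(7*8))+((1+0)+(9*y)))+(((1*x)*(6+z))+(2+z))))
-> NOT in normal form.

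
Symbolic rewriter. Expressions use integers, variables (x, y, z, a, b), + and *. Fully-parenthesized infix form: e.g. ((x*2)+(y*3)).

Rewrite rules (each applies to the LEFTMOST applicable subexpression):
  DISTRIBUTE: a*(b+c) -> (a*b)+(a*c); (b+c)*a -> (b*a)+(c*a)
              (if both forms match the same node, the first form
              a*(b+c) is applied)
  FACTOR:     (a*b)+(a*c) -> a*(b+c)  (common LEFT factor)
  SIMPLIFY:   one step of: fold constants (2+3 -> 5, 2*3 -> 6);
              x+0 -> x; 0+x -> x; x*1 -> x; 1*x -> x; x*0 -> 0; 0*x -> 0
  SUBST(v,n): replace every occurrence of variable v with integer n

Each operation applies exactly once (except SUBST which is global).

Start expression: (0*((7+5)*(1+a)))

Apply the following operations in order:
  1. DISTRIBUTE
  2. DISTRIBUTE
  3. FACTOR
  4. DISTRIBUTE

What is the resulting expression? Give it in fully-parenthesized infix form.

Start: (0*((7+5)*(1+a)))
Apply DISTRIBUTE at R (target: ((7+5)*(1+a))): (0*((7+5)*(1+a))) -> (0*(((7+5)*1)+((7+5)*a)))
Apply DISTRIBUTE at root (target: (0*(((7+5)*1)+((7+5)*a)))): (0*(((7+5)*1)+((7+5)*a))) -> ((0*((7+5)*1))+(0*((7+5)*a)))
Apply FACTOR at root (target: ((0*((7+5)*1))+(0*((7+5)*a)))): ((0*((7+5)*1))+(0*((7+5)*a))) -> (0*(((7+5)*1)+((7+5)*a)))
Apply DISTRIBUTE at root (target: (0*(((7+5)*1)+((7+5)*a)))): (0*(((7+5)*1)+((7+5)*a))) -> ((0*((7+5)*1))+(0*((7+5)*a)))

Answer: ((0*((7+5)*1))+(0*((7+5)*a)))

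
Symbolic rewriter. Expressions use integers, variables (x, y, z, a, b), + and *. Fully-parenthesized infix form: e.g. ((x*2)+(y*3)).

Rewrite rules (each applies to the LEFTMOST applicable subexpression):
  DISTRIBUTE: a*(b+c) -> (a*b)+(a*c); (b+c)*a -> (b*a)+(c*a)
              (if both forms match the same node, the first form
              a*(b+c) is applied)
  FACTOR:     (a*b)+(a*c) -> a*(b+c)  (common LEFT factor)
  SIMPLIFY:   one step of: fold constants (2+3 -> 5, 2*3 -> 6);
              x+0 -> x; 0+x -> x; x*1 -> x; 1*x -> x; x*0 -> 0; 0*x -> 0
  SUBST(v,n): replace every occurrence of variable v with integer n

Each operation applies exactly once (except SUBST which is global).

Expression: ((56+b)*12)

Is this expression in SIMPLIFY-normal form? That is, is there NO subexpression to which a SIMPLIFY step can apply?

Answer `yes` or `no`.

Answer: yes

Derivation:
Expression: ((56+b)*12)
Scanning for simplifiable subexpressions (pre-order)...
  at root: ((56+b)*12) (not simplifiable)
  at L: (56+b) (not simplifiable)
Result: no simplifiable subexpression found -> normal form.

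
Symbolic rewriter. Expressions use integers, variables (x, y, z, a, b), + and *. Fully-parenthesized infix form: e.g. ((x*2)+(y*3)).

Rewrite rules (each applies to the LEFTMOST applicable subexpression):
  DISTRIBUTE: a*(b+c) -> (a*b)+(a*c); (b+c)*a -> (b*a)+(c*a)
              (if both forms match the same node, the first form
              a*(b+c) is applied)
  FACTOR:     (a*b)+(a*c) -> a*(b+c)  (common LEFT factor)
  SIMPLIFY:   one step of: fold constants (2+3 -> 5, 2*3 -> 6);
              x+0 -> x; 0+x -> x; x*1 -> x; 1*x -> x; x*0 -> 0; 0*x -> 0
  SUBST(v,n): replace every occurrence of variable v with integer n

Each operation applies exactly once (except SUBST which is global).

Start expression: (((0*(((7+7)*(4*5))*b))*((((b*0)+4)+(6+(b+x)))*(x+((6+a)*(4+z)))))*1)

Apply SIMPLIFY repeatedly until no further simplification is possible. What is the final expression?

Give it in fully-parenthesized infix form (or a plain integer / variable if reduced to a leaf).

Answer: 0

Derivation:
Start: (((0*(((7+7)*(4*5))*b))*((((b*0)+4)+(6+(b+x)))*(x+((6+a)*(4+z)))))*1)
Step 1: at root: (((0*(((7+7)*(4*5))*b))*((((b*0)+4)+(6+(b+x)))*(x+((6+a)*(4+z)))))*1) -> ((0*(((7+7)*(4*5))*b))*((((b*0)+4)+(6+(b+x)))*(x+((6+a)*(4+z))))); overall: (((0*(((7+7)*(4*5))*b))*((((b*0)+4)+(6+(b+x)))*(x+((6+a)*(4+z)))))*1) -> ((0*(((7+7)*(4*5))*b))*((((b*0)+4)+(6+(b+x)))*(x+((6+a)*(4+z)))))
Step 2: at L: (0*(((7+7)*(4*5))*b)) -> 0; overall: ((0*(((7+7)*(4*5))*b))*((((b*0)+4)+(6+(b+x)))*(x+((6+a)*(4+z))))) -> (0*((((b*0)+4)+(6+(b+x)))*(x+((6+a)*(4+z)))))
Step 3: at root: (0*((((b*0)+4)+(6+(b+x)))*(x+((6+a)*(4+z))))) -> 0; overall: (0*((((b*0)+4)+(6+(b+x)))*(x+((6+a)*(4+z))))) -> 0
Fixed point: 0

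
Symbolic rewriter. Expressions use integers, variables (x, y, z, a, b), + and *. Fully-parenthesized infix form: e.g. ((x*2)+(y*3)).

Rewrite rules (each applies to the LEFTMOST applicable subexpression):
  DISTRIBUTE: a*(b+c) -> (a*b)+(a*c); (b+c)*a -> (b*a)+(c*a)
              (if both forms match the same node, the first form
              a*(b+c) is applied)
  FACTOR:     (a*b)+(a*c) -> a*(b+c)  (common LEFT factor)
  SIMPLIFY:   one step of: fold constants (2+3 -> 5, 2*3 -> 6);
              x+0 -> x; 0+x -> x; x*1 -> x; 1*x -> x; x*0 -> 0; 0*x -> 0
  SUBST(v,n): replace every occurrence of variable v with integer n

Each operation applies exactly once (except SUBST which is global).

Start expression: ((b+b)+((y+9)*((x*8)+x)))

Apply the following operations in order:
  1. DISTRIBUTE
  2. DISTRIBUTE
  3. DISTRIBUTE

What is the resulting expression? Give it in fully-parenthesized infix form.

Start: ((b+b)+((y+9)*((x*8)+x)))
Apply DISTRIBUTE at R (target: ((y+9)*((x*8)+x))): ((b+b)+((y+9)*((x*8)+x))) -> ((b+b)+(((y+9)*(x*8))+((y+9)*x)))
Apply DISTRIBUTE at RL (target: ((y+9)*(x*8))): ((b+b)+(((y+9)*(x*8))+((y+9)*x))) -> ((b+b)+(((y*(x*8))+(9*(x*8)))+((y+9)*x)))
Apply DISTRIBUTE at RR (target: ((y+9)*x)): ((b+b)+(((y*(x*8))+(9*(x*8)))+((y+9)*x))) -> ((b+b)+(((y*(x*8))+(9*(x*8)))+((y*x)+(9*x))))

Answer: ((b+b)+(((y*(x*8))+(9*(x*8)))+((y*x)+(9*x))))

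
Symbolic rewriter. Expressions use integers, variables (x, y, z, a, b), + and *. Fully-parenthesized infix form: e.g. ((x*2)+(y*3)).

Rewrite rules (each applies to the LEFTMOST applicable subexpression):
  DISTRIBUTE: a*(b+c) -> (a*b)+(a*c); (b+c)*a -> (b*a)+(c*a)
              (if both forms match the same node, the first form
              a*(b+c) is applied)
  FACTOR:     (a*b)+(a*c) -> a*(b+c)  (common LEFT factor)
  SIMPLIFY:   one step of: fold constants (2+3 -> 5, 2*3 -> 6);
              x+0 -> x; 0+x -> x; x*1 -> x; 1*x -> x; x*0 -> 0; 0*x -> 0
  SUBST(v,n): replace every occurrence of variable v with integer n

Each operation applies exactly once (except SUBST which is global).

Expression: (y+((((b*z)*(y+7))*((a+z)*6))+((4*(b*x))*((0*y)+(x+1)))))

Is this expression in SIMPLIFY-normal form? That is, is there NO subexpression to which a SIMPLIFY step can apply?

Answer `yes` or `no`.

Expression: (y+((((b*z)*(y+7))*((a+z)*6))+((4*(b*x))*((0*y)+(x+1)))))
Scanning for simplifiable subexpressions (pre-order)...
  at root: (y+((((b*z)*(y+7))*((a+z)*6))+((4*(b*x))*((0*y)+(x+1))))) (not simplifiable)
  at R: ((((b*z)*(y+7))*((a+z)*6))+((4*(b*x))*((0*y)+(x+1)))) (not simplifiable)
  at RL: (((b*z)*(y+7))*((a+z)*6)) (not simplifiable)
  at RLL: ((b*z)*(y+7)) (not simplifiable)
  at RLLL: (b*z) (not simplifiable)
  at RLLR: (y+7) (not simplifiable)
  at RLR: ((a+z)*6) (not simplifiable)
  at RLRL: (a+z) (not simplifiable)
  at RR: ((4*(b*x))*((0*y)+(x+1))) (not simplifiable)
  at RRL: (4*(b*x)) (not simplifiable)
  at RRLR: (b*x) (not simplifiable)
  at RRR: ((0*y)+(x+1)) (not simplifiable)
  at RRRL: (0*y) (SIMPLIFIABLE)
  at RRRR: (x+1) (not simplifiable)
Found simplifiable subexpr at path RRRL: (0*y)
One SIMPLIFY step would give: (y+((((b*z)*(y+7))*((a+z)*6))+((4*(b*x))*(0+(x+1)))))
-> NOT in normal form.

Answer: no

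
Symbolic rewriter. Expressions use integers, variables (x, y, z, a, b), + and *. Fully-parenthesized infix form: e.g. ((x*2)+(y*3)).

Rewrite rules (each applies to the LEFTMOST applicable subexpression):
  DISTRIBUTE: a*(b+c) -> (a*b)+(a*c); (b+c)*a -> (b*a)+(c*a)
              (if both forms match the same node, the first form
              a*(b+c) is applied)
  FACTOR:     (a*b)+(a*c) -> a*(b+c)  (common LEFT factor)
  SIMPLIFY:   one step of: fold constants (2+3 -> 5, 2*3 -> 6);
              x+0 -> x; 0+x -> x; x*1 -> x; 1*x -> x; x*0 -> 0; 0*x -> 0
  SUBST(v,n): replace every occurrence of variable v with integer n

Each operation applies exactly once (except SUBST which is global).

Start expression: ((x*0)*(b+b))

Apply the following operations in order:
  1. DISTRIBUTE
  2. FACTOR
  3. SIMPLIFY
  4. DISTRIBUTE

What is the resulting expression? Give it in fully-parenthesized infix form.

Answer: ((0*b)+(0*b))

Derivation:
Start: ((x*0)*(b+b))
Apply DISTRIBUTE at root (target: ((x*0)*(b+b))): ((x*0)*(b+b)) -> (((x*0)*b)+((x*0)*b))
Apply FACTOR at root (target: (((x*0)*b)+((x*0)*b))): (((x*0)*b)+((x*0)*b)) -> ((x*0)*(b+b))
Apply SIMPLIFY at L (target: (x*0)): ((x*0)*(b+b)) -> (0*(b+b))
Apply DISTRIBUTE at root (target: (0*(b+b))): (0*(b+b)) -> ((0*b)+(0*b))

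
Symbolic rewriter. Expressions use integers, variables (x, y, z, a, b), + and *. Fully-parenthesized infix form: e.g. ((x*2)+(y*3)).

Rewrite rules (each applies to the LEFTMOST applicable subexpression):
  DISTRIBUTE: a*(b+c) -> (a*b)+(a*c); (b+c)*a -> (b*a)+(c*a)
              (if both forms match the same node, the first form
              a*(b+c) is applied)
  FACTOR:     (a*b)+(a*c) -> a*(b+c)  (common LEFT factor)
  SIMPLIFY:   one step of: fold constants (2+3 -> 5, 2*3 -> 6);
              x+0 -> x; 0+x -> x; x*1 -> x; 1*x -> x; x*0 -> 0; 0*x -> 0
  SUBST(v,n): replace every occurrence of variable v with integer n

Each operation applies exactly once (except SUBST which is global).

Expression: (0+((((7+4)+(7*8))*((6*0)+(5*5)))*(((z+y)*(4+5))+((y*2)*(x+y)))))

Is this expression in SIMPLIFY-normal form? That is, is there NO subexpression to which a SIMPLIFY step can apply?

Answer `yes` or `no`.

Answer: no

Derivation:
Expression: (0+((((7+4)+(7*8))*((6*0)+(5*5)))*(((z+y)*(4+5))+((y*2)*(x+y)))))
Scanning for simplifiable subexpressions (pre-order)...
  at root: (0+((((7+4)+(7*8))*((6*0)+(5*5)))*(((z+y)*(4+5))+((y*2)*(x+y))))) (SIMPLIFIABLE)
  at R: ((((7+4)+(7*8))*((6*0)+(5*5)))*(((z+y)*(4+5))+((y*2)*(x+y)))) (not simplifiable)
  at RL: (((7+4)+(7*8))*((6*0)+(5*5))) (not simplifiable)
  at RLL: ((7+4)+(7*8)) (not simplifiable)
  at RLLL: (7+4) (SIMPLIFIABLE)
  at RLLR: (7*8) (SIMPLIFIABLE)
  at RLR: ((6*0)+(5*5)) (not simplifiable)
  at RLRL: (6*0) (SIMPLIFIABLE)
  at RLRR: (5*5) (SIMPLIFIABLE)
  at RR: (((z+y)*(4+5))+((y*2)*(x+y))) (not simplifiable)
  at RRL: ((z+y)*(4+5)) (not simplifiable)
  at RRLL: (z+y) (not simplifiable)
  at RRLR: (4+5) (SIMPLIFIABLE)
  at RRR: ((y*2)*(x+y)) (not simplifiable)
  at RRRL: (y*2) (not simplifiable)
  at RRRR: (x+y) (not simplifiable)
Found simplifiable subexpr at path root: (0+((((7+4)+(7*8))*((6*0)+(5*5)))*(((z+y)*(4+5))+((y*2)*(x+y)))))
One SIMPLIFY step would give: ((((7+4)+(7*8))*((6*0)+(5*5)))*(((z+y)*(4+5))+((y*2)*(x+y))))
-> NOT in normal form.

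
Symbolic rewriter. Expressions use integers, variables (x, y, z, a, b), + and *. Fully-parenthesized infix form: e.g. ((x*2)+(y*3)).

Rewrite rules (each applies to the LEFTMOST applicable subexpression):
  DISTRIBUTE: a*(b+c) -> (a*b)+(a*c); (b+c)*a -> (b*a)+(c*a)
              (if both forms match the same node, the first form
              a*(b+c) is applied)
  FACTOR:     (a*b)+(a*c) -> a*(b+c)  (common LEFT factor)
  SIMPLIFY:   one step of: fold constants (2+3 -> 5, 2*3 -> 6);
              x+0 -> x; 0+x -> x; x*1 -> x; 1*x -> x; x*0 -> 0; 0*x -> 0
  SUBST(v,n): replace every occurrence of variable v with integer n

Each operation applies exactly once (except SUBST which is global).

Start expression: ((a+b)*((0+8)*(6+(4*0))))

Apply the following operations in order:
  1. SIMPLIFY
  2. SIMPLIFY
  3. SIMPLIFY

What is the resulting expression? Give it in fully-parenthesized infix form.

Start: ((a+b)*((0+8)*(6+(4*0))))
Apply SIMPLIFY at RL (target: (0+8)): ((a+b)*((0+8)*(6+(4*0)))) -> ((a+b)*(8*(6+(4*0))))
Apply SIMPLIFY at RRR (target: (4*0)): ((a+b)*(8*(6+(4*0)))) -> ((a+b)*(8*(6+0)))
Apply SIMPLIFY at RR (target: (6+0)): ((a+b)*(8*(6+0))) -> ((a+b)*(8*6))

Answer: ((a+b)*(8*6))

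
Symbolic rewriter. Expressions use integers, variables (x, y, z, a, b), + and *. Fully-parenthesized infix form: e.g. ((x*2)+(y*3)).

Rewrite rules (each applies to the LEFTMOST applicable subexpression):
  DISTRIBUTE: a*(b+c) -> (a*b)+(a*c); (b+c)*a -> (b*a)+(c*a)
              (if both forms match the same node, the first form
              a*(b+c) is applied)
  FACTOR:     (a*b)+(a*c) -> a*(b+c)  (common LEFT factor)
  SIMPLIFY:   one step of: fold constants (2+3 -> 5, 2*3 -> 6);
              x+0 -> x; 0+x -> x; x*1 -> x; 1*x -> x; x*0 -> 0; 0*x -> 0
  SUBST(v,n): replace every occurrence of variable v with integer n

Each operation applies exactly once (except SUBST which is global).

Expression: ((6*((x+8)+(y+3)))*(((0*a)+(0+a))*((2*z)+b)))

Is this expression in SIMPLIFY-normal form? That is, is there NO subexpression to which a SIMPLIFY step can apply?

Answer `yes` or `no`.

Answer: no

Derivation:
Expression: ((6*((x+8)+(y+3)))*(((0*a)+(0+a))*((2*z)+b)))
Scanning for simplifiable subexpressions (pre-order)...
  at root: ((6*((x+8)+(y+3)))*(((0*a)+(0+a))*((2*z)+b))) (not simplifiable)
  at L: (6*((x+8)+(y+3))) (not simplifiable)
  at LR: ((x+8)+(y+3)) (not simplifiable)
  at LRL: (x+8) (not simplifiable)
  at LRR: (y+3) (not simplifiable)
  at R: (((0*a)+(0+a))*((2*z)+b)) (not simplifiable)
  at RL: ((0*a)+(0+a)) (not simplifiable)
  at RLL: (0*a) (SIMPLIFIABLE)
  at RLR: (0+a) (SIMPLIFIABLE)
  at RR: ((2*z)+b) (not simplifiable)
  at RRL: (2*z) (not simplifiable)
Found simplifiable subexpr at path RLL: (0*a)
One SIMPLIFY step would give: ((6*((x+8)+(y+3)))*((0+(0+a))*((2*z)+b)))
-> NOT in normal form.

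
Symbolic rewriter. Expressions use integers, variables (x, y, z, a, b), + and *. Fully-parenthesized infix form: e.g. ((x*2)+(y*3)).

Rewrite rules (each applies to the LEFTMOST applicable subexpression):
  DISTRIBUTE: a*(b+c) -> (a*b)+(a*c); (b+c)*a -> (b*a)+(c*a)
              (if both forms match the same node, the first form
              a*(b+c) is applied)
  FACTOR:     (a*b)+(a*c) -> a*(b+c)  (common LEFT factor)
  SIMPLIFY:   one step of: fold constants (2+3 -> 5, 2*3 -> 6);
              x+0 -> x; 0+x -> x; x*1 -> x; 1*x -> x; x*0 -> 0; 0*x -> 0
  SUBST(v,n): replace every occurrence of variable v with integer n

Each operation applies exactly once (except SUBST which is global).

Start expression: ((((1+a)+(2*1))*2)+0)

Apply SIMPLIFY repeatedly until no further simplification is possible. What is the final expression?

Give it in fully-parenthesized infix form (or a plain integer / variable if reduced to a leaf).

Answer: (((1+a)+2)*2)

Derivation:
Start: ((((1+a)+(2*1))*2)+0)
Step 1: at root: ((((1+a)+(2*1))*2)+0) -> (((1+a)+(2*1))*2); overall: ((((1+a)+(2*1))*2)+0) -> (((1+a)+(2*1))*2)
Step 2: at LR: (2*1) -> 2; overall: (((1+a)+(2*1))*2) -> (((1+a)+2)*2)
Fixed point: (((1+a)+2)*2)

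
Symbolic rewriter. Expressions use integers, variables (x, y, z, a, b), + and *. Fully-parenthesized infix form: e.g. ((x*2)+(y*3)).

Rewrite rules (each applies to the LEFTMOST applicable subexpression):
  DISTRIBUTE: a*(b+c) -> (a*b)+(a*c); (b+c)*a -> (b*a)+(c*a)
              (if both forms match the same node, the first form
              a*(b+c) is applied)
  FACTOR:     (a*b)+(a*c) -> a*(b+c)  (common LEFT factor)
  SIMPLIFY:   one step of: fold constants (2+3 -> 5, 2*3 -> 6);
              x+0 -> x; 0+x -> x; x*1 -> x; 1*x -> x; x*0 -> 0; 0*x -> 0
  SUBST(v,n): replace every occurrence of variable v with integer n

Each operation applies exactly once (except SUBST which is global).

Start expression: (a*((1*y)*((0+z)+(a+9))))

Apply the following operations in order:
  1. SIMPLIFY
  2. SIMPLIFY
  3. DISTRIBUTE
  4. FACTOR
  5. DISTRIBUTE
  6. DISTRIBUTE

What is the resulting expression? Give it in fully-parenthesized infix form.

Start: (a*((1*y)*((0+z)+(a+9))))
Apply SIMPLIFY at RL (target: (1*y)): (a*((1*y)*((0+z)+(a+9)))) -> (a*(y*((0+z)+(a+9))))
Apply SIMPLIFY at RRL (target: (0+z)): (a*(y*((0+z)+(a+9)))) -> (a*(y*(z+(a+9))))
Apply DISTRIBUTE at R (target: (y*(z+(a+9)))): (a*(y*(z+(a+9)))) -> (a*((y*z)+(y*(a+9))))
Apply FACTOR at R (target: ((y*z)+(y*(a+9)))): (a*((y*z)+(y*(a+9)))) -> (a*(y*(z+(a+9))))
Apply DISTRIBUTE at R (target: (y*(z+(a+9)))): (a*(y*(z+(a+9)))) -> (a*((y*z)+(y*(a+9))))
Apply DISTRIBUTE at root (target: (a*((y*z)+(y*(a+9))))): (a*((y*z)+(y*(a+9)))) -> ((a*(y*z))+(a*(y*(a+9))))

Answer: ((a*(y*z))+(a*(y*(a+9))))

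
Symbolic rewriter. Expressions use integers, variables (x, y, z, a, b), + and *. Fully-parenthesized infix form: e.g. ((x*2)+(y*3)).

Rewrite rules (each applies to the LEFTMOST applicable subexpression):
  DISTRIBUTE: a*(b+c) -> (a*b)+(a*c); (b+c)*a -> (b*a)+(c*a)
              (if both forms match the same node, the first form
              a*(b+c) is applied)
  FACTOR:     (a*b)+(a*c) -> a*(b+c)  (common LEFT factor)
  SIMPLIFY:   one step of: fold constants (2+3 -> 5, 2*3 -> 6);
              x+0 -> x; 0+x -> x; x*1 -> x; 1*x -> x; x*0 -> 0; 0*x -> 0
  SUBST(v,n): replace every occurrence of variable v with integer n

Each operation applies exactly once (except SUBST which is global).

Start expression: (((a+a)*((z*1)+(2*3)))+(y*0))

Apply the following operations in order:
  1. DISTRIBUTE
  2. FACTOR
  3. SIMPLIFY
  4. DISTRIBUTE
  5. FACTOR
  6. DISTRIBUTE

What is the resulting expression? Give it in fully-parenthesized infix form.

Answer: ((((a+a)*z)+((a+a)*(2*3)))+(y*0))

Derivation:
Start: (((a+a)*((z*1)+(2*3)))+(y*0))
Apply DISTRIBUTE at L (target: ((a+a)*((z*1)+(2*3)))): (((a+a)*((z*1)+(2*3)))+(y*0)) -> ((((a+a)*(z*1))+((a+a)*(2*3)))+(y*0))
Apply FACTOR at L (target: (((a+a)*(z*1))+((a+a)*(2*3)))): ((((a+a)*(z*1))+((a+a)*(2*3)))+(y*0)) -> (((a+a)*((z*1)+(2*3)))+(y*0))
Apply SIMPLIFY at LRL (target: (z*1)): (((a+a)*((z*1)+(2*3)))+(y*0)) -> (((a+a)*(z+(2*3)))+(y*0))
Apply DISTRIBUTE at L (target: ((a+a)*(z+(2*3)))): (((a+a)*(z+(2*3)))+(y*0)) -> ((((a+a)*z)+((a+a)*(2*3)))+(y*0))
Apply FACTOR at L (target: (((a+a)*z)+((a+a)*(2*3)))): ((((a+a)*z)+((a+a)*(2*3)))+(y*0)) -> (((a+a)*(z+(2*3)))+(y*0))
Apply DISTRIBUTE at L (target: ((a+a)*(z+(2*3)))): (((a+a)*(z+(2*3)))+(y*0)) -> ((((a+a)*z)+((a+a)*(2*3)))+(y*0))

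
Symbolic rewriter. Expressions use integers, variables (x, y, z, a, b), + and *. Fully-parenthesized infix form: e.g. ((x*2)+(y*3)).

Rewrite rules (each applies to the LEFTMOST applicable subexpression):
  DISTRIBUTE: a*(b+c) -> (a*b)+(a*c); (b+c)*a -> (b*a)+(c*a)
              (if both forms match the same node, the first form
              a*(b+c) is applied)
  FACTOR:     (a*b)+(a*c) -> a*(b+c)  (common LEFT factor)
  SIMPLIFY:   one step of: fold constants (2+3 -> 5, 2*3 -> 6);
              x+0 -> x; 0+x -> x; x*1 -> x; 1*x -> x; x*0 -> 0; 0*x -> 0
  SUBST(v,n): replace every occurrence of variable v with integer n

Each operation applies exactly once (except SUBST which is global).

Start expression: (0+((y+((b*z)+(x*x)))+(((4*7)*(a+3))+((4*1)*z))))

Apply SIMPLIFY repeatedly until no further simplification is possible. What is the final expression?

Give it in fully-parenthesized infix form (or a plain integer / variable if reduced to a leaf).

Start: (0+((y+((b*z)+(x*x)))+(((4*7)*(a+3))+((4*1)*z))))
Step 1: at root: (0+((y+((b*z)+(x*x)))+(((4*7)*(a+3))+((4*1)*z)))) -> ((y+((b*z)+(x*x)))+(((4*7)*(a+3))+((4*1)*z))); overall: (0+((y+((b*z)+(x*x)))+(((4*7)*(a+3))+((4*1)*z)))) -> ((y+((b*z)+(x*x)))+(((4*7)*(a+3))+((4*1)*z)))
Step 2: at RLL: (4*7) -> 28; overall: ((y+((b*z)+(x*x)))+(((4*7)*(a+3))+((4*1)*z))) -> ((y+((b*z)+(x*x)))+((28*(a+3))+((4*1)*z)))
Step 3: at RRL: (4*1) -> 4; overall: ((y+((b*z)+(x*x)))+((28*(a+3))+((4*1)*z))) -> ((y+((b*z)+(x*x)))+((28*(a+3))+(4*z)))
Fixed point: ((y+((b*z)+(x*x)))+((28*(a+3))+(4*z)))

Answer: ((y+((b*z)+(x*x)))+((28*(a+3))+(4*z)))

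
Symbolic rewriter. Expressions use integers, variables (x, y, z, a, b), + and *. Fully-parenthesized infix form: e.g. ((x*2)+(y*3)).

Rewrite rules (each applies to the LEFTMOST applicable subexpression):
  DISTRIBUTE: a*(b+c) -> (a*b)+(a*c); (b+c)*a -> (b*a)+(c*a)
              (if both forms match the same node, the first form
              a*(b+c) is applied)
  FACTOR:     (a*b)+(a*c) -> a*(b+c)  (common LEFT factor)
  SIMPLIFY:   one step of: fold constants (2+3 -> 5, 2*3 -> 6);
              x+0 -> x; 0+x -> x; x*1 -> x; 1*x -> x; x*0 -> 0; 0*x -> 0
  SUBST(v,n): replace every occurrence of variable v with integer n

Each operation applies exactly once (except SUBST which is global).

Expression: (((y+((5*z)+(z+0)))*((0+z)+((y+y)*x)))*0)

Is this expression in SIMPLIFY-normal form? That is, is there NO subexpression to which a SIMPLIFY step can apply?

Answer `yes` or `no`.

Answer: no

Derivation:
Expression: (((y+((5*z)+(z+0)))*((0+z)+((y+y)*x)))*0)
Scanning for simplifiable subexpressions (pre-order)...
  at root: (((y+((5*z)+(z+0)))*((0+z)+((y+y)*x)))*0) (SIMPLIFIABLE)
  at L: ((y+((5*z)+(z+0)))*((0+z)+((y+y)*x))) (not simplifiable)
  at LL: (y+((5*z)+(z+0))) (not simplifiable)
  at LLR: ((5*z)+(z+0)) (not simplifiable)
  at LLRL: (5*z) (not simplifiable)
  at LLRR: (z+0) (SIMPLIFIABLE)
  at LR: ((0+z)+((y+y)*x)) (not simplifiable)
  at LRL: (0+z) (SIMPLIFIABLE)
  at LRR: ((y+y)*x) (not simplifiable)
  at LRRL: (y+y) (not simplifiable)
Found simplifiable subexpr at path root: (((y+((5*z)+(z+0)))*((0+z)+((y+y)*x)))*0)
One SIMPLIFY step would give: 0
-> NOT in normal form.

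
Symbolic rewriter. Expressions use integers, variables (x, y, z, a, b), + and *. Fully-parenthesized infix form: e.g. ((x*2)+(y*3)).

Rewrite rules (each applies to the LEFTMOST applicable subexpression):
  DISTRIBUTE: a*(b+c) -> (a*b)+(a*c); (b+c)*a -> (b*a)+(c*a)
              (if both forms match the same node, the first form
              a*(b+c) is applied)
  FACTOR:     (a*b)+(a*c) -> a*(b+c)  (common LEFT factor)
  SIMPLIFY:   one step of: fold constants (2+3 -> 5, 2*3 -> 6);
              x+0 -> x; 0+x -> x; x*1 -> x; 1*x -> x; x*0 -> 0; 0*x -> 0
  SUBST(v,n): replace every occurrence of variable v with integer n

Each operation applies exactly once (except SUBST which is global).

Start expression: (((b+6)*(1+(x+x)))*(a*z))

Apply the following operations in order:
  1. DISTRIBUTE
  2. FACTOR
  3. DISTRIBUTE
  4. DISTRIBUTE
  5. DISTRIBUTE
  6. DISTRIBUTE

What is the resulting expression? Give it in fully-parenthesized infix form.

Answer: ((((b*1)*(a*z))+((6*1)*(a*z)))+(((b+6)*(x+x))*(a*z)))

Derivation:
Start: (((b+6)*(1+(x+x)))*(a*z))
Apply DISTRIBUTE at L (target: ((b+6)*(1+(x+x)))): (((b+6)*(1+(x+x)))*(a*z)) -> ((((b+6)*1)+((b+6)*(x+x)))*(a*z))
Apply FACTOR at L (target: (((b+6)*1)+((b+6)*(x+x)))): ((((b+6)*1)+((b+6)*(x+x)))*(a*z)) -> (((b+6)*(1+(x+x)))*(a*z))
Apply DISTRIBUTE at L (target: ((b+6)*(1+(x+x)))): (((b+6)*(1+(x+x)))*(a*z)) -> ((((b+6)*1)+((b+6)*(x+x)))*(a*z))
Apply DISTRIBUTE at root (target: ((((b+6)*1)+((b+6)*(x+x)))*(a*z))): ((((b+6)*1)+((b+6)*(x+x)))*(a*z)) -> ((((b+6)*1)*(a*z))+(((b+6)*(x+x))*(a*z)))
Apply DISTRIBUTE at LL (target: ((b+6)*1)): ((((b+6)*1)*(a*z))+(((b+6)*(x+x))*(a*z))) -> ((((b*1)+(6*1))*(a*z))+(((b+6)*(x+x))*(a*z)))
Apply DISTRIBUTE at L (target: (((b*1)+(6*1))*(a*z))): ((((b*1)+(6*1))*(a*z))+(((b+6)*(x+x))*(a*z))) -> ((((b*1)*(a*z))+((6*1)*(a*z)))+(((b+6)*(x+x))*(a*z)))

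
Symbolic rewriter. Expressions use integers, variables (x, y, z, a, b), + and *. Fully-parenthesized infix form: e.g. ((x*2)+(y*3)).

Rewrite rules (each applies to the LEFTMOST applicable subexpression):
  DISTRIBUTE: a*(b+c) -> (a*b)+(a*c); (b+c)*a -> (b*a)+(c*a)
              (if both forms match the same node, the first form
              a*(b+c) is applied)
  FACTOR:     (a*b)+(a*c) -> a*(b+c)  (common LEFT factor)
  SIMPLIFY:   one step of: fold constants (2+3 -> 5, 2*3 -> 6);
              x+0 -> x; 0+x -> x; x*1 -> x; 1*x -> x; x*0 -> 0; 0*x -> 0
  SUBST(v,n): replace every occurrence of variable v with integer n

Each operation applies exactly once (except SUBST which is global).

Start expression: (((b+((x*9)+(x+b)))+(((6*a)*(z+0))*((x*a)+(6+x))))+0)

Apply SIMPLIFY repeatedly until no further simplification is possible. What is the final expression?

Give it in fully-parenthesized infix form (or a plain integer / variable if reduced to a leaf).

Answer: ((b+((x*9)+(x+b)))+(((6*a)*z)*((x*a)+(6+x))))

Derivation:
Start: (((b+((x*9)+(x+b)))+(((6*a)*(z+0))*((x*a)+(6+x))))+0)
Step 1: at root: (((b+((x*9)+(x+b)))+(((6*a)*(z+0))*((x*a)+(6+x))))+0) -> ((b+((x*9)+(x+b)))+(((6*a)*(z+0))*((x*a)+(6+x)))); overall: (((b+((x*9)+(x+b)))+(((6*a)*(z+0))*((x*a)+(6+x))))+0) -> ((b+((x*9)+(x+b)))+(((6*a)*(z+0))*((x*a)+(6+x))))
Step 2: at RLR: (z+0) -> z; overall: ((b+((x*9)+(x+b)))+(((6*a)*(z+0))*((x*a)+(6+x)))) -> ((b+((x*9)+(x+b)))+(((6*a)*z)*((x*a)+(6+x))))
Fixed point: ((b+((x*9)+(x+b)))+(((6*a)*z)*((x*a)+(6+x))))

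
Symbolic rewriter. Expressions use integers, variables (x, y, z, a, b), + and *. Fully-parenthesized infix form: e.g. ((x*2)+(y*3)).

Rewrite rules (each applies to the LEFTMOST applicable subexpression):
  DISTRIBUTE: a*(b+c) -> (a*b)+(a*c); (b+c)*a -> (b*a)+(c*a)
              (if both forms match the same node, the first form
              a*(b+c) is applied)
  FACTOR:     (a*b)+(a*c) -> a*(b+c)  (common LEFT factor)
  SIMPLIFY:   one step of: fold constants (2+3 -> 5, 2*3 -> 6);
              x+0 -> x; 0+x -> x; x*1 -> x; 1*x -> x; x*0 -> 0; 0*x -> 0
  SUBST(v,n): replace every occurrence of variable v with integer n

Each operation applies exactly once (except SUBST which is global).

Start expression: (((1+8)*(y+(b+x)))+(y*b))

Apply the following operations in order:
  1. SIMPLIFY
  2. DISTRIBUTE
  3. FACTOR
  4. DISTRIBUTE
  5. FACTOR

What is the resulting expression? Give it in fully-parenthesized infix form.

Answer: ((9*(y+(b+x)))+(y*b))

Derivation:
Start: (((1+8)*(y+(b+x)))+(y*b))
Apply SIMPLIFY at LL (target: (1+8)): (((1+8)*(y+(b+x)))+(y*b)) -> ((9*(y+(b+x)))+(y*b))
Apply DISTRIBUTE at L (target: (9*(y+(b+x)))): ((9*(y+(b+x)))+(y*b)) -> (((9*y)+(9*(b+x)))+(y*b))
Apply FACTOR at L (target: ((9*y)+(9*(b+x)))): (((9*y)+(9*(b+x)))+(y*b)) -> ((9*(y+(b+x)))+(y*b))
Apply DISTRIBUTE at L (target: (9*(y+(b+x)))): ((9*(y+(b+x)))+(y*b)) -> (((9*y)+(9*(b+x)))+(y*b))
Apply FACTOR at L (target: ((9*y)+(9*(b+x)))): (((9*y)+(9*(b+x)))+(y*b)) -> ((9*(y+(b+x)))+(y*b))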